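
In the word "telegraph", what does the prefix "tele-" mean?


Prefix: tele-
As in: telegraph -> tele- + graph
Meaning = distant


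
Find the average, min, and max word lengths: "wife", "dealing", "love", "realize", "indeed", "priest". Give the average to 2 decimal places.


Lengths: "wife"=4, "dealing"=7, "love"=4, "realize"=7, "indeed"=6, "priest"=6
Sum = 34, Count = 6
Average = 34/6 = 5.67
= avg=5.67, min=4, max=7


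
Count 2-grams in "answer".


Word: "answer" (length 6)
Number of 2-grams = length - 2 + 1 = 6 - 2 + 1
= 5


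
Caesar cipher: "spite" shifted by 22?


Word: "spite"
Shift: 22
Each letter → (letter + shift) mod 26:
  's' (18) + 22 = 14 → 'o'
  'p' (15) + 22 = 11 → 'l'
  'i' (8) + 22 = 4 → 'e'
  't' (19) + 22 = 15 → 'p'
  'e' (4) + 22 = 0 → 'a'
Result = "olepa"


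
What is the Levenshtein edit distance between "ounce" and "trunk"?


Word 1: "ounce" (length 5)
Word 2: "trunk" (length 5)
One optimal edit sequence (insert/delete/substitute each cost 1):
  1. insert 't'  (+1)
  2. substitute 'o' -> 'r'  (+1)
  3. keep 'u'
  4. keep 'n'
  5. delete 'c'  (+1)
  6. substitute 'e' -> 'k'  (+1)
Total edit operations: 4
Edit distance = 4


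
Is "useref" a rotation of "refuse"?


Word: "refuse", Candidate: "useref"
Method: check if candidate is substring of word+word
"refuserefuse" contains "useref"? Yes
Is rotation = Yes


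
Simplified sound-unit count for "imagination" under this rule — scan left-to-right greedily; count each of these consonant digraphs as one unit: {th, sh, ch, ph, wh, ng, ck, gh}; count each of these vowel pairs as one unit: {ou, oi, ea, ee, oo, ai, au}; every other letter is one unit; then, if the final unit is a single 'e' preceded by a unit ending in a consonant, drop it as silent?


Word: "imagination" (11 letters)
Left-to-right scan:
  [1] 'i' (letter)
  [2] 'm' (letter)
  [3] 'a' (letter)
  [4] 'g' (letter)
  [5] 'i' (letter)
  [6] 'n' (letter)
  [7] 'a' (letter)
  [8] 't' (letter)
  [9] 'i' (letter)
  [10] 'o' (letter)
  [11] 'n' (letter)
Units from scan: 11
Sound units = 11 units


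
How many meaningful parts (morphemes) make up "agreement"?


Word: "agreement"
Morphemes: agree | -ment
Each morpheme carries meaning
= 2 morphemes


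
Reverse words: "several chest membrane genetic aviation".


Original: "several chest membrane genetic aviation"
Words (1..n): several | chest | membrane | genetic | aviation
Reversed (n..1): aviation | genetic | membrane | chest | several
Result = "aviation genetic membrane chest several"


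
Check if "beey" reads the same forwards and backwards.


Word: "beey"
Reversed: "yeeb"
Forward == Backward? beey != yeeb
Palindrome = No


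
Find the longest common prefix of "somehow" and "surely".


Word 1: "somehow"
Word 2: "surely"
Comparing from start:
  Pos 0: 's' == 's'
  Pos 1: 'o' != 'u' (stop)
LCP = "s" (length 1)


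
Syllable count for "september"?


Word: "september"
Syllable breakdown: sep-tem-ber
Counting: 3 parts
= 3 syllables


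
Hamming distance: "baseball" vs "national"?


Comparing character by character (same length = 8):
  Pos 0: 'b' vs 'n' !=
  Pos 1: 'a' vs 'a' =
  Pos 2: 's' vs 't' !=
  Pos 3: 'e' vs 'i' !=
  Pos 4: 'b' vs 'o' !=
  Pos 5: 'a' vs 'n' !=
  Pos 6: 'l' vs 'a' !=
  Pos 7: 'l' vs 'l' =
Hamming distance = 6


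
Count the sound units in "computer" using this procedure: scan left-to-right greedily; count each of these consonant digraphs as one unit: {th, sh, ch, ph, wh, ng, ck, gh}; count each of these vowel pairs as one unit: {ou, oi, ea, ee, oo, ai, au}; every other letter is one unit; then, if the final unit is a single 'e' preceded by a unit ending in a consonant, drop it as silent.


Word: "computer" (8 letters)
Left-to-right scan:
  1. 'c' (letter)
  2. 'o' (letter)
  3. 'm' (letter)
  4. 'p' (letter)
  5. 'u' (letter)
  6. 't' (letter)
  7. 'e' (letter)
  8. 'r' (letter)
Units from scan: 8
Sound units = 8 units


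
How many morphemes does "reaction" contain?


Word: "reaction"
Morphemes: re- + act + -ion
Each morpheme carries meaning
= 3 morphemes


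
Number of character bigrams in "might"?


Word: "might" (length 5)
Number of 2-grams = length - 2 + 1 = 5 - 2 + 1
= 4


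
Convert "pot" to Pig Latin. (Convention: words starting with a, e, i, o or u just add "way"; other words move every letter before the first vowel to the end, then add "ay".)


Word: "pot"
Starts with consonant(s) → move to end, add 'ay'
Consonant cluster: "p"
Pig Latin = "otpay"


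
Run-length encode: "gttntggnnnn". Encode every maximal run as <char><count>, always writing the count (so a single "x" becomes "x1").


String: "gttntggnnnn"
Scanning for consecutive runs:
  'g' x 1
  't' x 2
  'n' x 1
  't' x 1
  'g' x 2
  'n' x 4
RLE = "g1t2n1t1g2n4"


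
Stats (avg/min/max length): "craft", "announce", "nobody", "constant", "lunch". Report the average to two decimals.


Lengths: "craft"=5, "announce"=8, "nobody"=6, "constant"=8, "lunch"=5
Sum = 32, Count = 5
Average = 32/5 = 6.40
= avg=6.40, min=5, max=8


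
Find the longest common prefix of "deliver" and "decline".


Word 1: "deliver"
Word 2: "decline"
Comparing from start:
  Pos 0: 'd' == 'd'
  Pos 1: 'e' == 'e'
  Pos 2: 'l' != 'c' (stop)
LCP = "de" (length 2)


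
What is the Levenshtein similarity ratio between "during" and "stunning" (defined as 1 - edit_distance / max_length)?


Word 1: "during" (length 6)
Word 2: "stunning" (length 8)
One optimal edit sequence:
  1. insert 's'  (+1)
  2. substitute 'd' -> 't'  (+1)
  3. keep 'u'
  4. insert 'n'  (+1)
  5. substitute 'r' -> 'n'  (+1)
  6. keep 'i'
  7. keep 'n'
  8. keep 'g'
Edit distance = 4
Max length = max(6, 8) = 8
Similarity = 1 - 4/8
= 0.5000


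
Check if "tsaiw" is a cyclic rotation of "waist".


Word: "waist", Candidate: "tsaiw"
Method: check if candidate is substring of word+word
"waistwaist" contains "tsaiw"? No
Is rotation = No


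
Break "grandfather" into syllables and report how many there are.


Word: "grandfather"
Syllable breakdown: grand / fa / ther
Counting: 3 parts
= 3 syllables


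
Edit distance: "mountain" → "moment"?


Word 1: "mountain" (length 8)
Word 2: "moment" (length 6)
One optimal edit sequence (insert/delete/substitute each cost 1):
  1. keep 'm'
  2. keep 'o'
  3. insert 'm'  (+1)
  4. substitute 'u' -> 'e'  (+1)
  5. keep 'n'
  6. keep 't'
  7. delete 'a'  (+1)
  8. delete 'i'  (+1)
  9. delete 'n'  (+1)
Total edit operations: 5
Edit distance = 5


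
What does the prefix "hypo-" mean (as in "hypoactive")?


Prefix: hypo-
As in: hypoactive -> hypo- + active
Meaning = under / below normal


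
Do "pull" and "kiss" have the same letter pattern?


Pattern of "pull": [0, 1, 2, 2]
Pattern of "kiss": [0, 1, 2, 2]
Patterns match
Same pattern = Yes


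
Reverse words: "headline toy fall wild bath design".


Original: "headline toy fall wild bath design"
Words (1..n): headline | toy | fall | wild | bath | design
Reversed (n..1): design | bath | wild | fall | toy | headline
Result = "design bath wild fall toy headline"


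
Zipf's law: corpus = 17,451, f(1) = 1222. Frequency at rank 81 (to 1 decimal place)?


Zipf's law: f(r) = f(1) / r
f(1) = 1222
f(81) = 1222 / 81
= 15.1 occurrences


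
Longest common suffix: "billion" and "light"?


Word 1: "billion"
Word 2: "light"
Comparing from end:
  Pos -1: 'n' != 't' (stop)
LCS = "" (length 0)


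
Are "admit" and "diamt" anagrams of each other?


Word 1: "admit" → sorted: adimt
Word 2: "diamt" → sorted: adimt
Same letters? adimt == adimt
Anagram = Yes


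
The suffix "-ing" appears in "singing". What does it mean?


Suffix: -ing
As in: singing -> sing + -ing
Meaning = present participle


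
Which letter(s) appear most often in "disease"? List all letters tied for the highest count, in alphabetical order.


Word: "disease"
Letter counts:
  'a': 1
  'd': 1
  'e': 2
  'i': 1
  's': 2
Maximum count = 2
Most frequent = 'e', 's' (2 times each)


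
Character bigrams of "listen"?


Word: "listen" (length 6)
Number of bigrams = 6 - 2 + 1 = 5
  Position 0: "li"
  Position 1: "is"
  Position 2: "st"
  Position 3: "te"
  Position 4: "en"
Bigrams = "li", "is", "st", "te", "en"


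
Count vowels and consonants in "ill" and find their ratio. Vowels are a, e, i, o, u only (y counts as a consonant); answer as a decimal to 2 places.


Word: "ill"
Vowels (a,e,i,o,u): 1
Consonants: 2
Ratio = 1/2
= 0.50


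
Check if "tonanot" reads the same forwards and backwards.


Word: "tonanot"
Reversed: "tonanot"
Forward == Backward? tonanot == tonanot
Palindrome = Yes


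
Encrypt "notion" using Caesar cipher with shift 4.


Word: "notion"
Shift: 4
Each letter → (letter + shift) mod 26:
  'n' (13) + 4 = 17 → 'r'
  'o' (14) + 4 = 18 → 's'
  't' (19) + 4 = 23 → 'x'
  'i' (8) + 4 = 12 → 'm'
  'o' (14) + 4 = 18 → 's'
  'n' (13) + 4 = 17 → 'r'
Result = "rsxmsr"


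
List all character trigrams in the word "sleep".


Word: "sleep" (length 5)
Number of trigrams = 5 - 3 + 1 = 3
  Position 0: "sle"
  Position 1: "lee"
  Position 2: "eep"
Trigrams = "sle", "lee", "eep"


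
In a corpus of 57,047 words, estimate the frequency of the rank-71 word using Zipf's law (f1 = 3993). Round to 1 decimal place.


Zipf's law: f(r) = f(1) / r
f(1) = 3993
f(71) = 3993 / 71
= 56.2 occurrences


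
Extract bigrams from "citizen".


Word: "citizen" (length 7)
Number of bigrams = 7 - 2 + 1 = 6
  Position 0: "ci"
  Position 1: "it"
  Position 2: "ti"
  Position 3: "iz"
  Position 4: "ze"
  Position 5: "en"
Bigrams = "ci", "it", "ti", "iz", "ze", "en"


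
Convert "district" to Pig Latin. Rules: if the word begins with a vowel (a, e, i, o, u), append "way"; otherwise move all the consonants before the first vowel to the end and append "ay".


Word: "district"
Starts with consonant(s) → move to end, add 'ay'
Consonant cluster: "d"
Pig Latin = "istrictday"


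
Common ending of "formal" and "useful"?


Word 1: "formal"
Word 2: "useful"
Comparing from end:
  Pos -1: 'l' == 'l'
  Pos -2: 'a' != 'u' (stop)
LCS = "l" (length 1)


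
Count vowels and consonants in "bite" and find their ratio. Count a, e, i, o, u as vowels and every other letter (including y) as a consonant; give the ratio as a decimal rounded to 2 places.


Word: "bite"
Vowels (a,e,i,o,u): 2
Consonants: 2
Ratio = 2/2
= 1.00


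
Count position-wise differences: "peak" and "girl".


Comparing character by character (same length = 4):
  Pos 0: 'p' vs 'g' !=
  Pos 1: 'e' vs 'i' !=
  Pos 2: 'a' vs 'r' !=
  Pos 3: 'k' vs 'l' !=
Hamming distance = 4


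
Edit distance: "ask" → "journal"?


Word 1: "ask" (length 3)
Word 2: "journal" (length 7)
One optimal edit sequence (insert/delete/substitute each cost 1):
  1. insert 'j'  (+1)
  2. insert 'o'  (+1)
  3. insert 'u'  (+1)
  4. insert 'r'  (+1)
  5. substitute 'a' -> 'n'  (+1)
  6. substitute 's' -> 'a'  (+1)
  7. substitute 'k' -> 'l'  (+1)
Total edit operations: 7
Edit distance = 7


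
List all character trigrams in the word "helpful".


Word: "helpful" (length 7)
Number of trigrams = 7 - 3 + 1 = 5
  Position 0: "hel"
  Position 1: "elp"
  Position 2: "lpf"
  Position 3: "pfu"
  Position 4: "ful"
Trigrams = "hel", "elp", "lpf", "pfu", "ful"


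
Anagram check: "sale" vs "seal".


Word 1: "sale" → sorted: aels
Word 2: "seal" → sorted: aels
Same letters? aels == aels
Anagram = Yes


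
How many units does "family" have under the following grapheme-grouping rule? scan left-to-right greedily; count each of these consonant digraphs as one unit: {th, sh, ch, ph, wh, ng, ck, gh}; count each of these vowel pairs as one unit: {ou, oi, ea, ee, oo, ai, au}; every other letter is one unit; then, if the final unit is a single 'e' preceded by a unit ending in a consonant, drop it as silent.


Word: "family" (6 letters)
Left-to-right scan:
  (1) 'f' (letter)
  (2) 'a' (letter)
  (3) 'm' (letter)
  (4) 'i' (letter)
  (5) 'l' (letter)
  (6) 'y' (letter)
Units from scan: 6
Sound units = 6 units


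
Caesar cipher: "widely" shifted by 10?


Word: "widely"
Shift: 10
Each letter → (letter + shift) mod 26:
  'w' (22) + 10 = 6 → 'g'
  'i' (8) + 10 = 18 → 's'
  'd' (3) + 10 = 13 → 'n'
  'e' (4) + 10 = 14 → 'o'
  'l' (11) + 10 = 21 → 'v'
  'y' (24) + 10 = 8 → 'i'
Result = "gsnovi"


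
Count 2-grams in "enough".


Word: "enough" (length 6)
Number of 2-grams = length - 2 + 1 = 6 - 2 + 1
= 5


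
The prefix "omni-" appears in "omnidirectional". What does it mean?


Prefix: omni-
As in: omnidirectional -> omni- + directional
Meaning = all


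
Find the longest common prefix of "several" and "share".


Word 1: "several"
Word 2: "share"
Comparing from start:
  Pos 0: 's' == 's'
  Pos 1: 'e' != 'h' (stop)
LCP = "s" (length 1)


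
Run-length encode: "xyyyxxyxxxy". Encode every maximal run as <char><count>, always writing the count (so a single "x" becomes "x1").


String: "xyyyxxyxxxy"
Scanning for consecutive runs:
  'x' x 1
  'y' x 3
  'x' x 2
  'y' x 1
  'x' x 3
  'y' x 1
RLE = "x1y3x2y1x3y1"


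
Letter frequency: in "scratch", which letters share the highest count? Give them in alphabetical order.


Word: "scratch"
Letter counts:
  'a': 1
  'c': 2
  'h': 1
  'r': 1
  's': 1
  't': 1
Maximum count = 2
Most frequent = 'c' (2 times each)


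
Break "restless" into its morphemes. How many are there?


Word: "restless"
Morphemes: rest | -less
Each morpheme carries meaning
= 2 morphemes


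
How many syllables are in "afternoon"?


Word: "afternoon"
Syllable breakdown: af / ter / noon
Counting: 3 parts
= 3 syllables


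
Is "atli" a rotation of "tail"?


Word: "tail", Candidate: "atli"
Method: check if candidate is substring of word+word
"tailtail" contains "atli"? No
Is rotation = No


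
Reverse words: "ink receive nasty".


Original: "ink receive nasty"
Words (1..n): ink | receive | nasty
Reversed (n..1): nasty | receive | ink
Result = "nasty receive ink"


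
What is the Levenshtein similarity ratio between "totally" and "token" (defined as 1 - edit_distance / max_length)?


Word 1: "totally" (length 7)
Word 2: "token" (length 5)
One optimal edit sequence:
  1. keep 't'
  2. keep 'o'
  3. delete 't'  (+1)
  4. delete 'a'  (+1)
  5. substitute 'l' -> 'k'  (+1)
  6. substitute 'l' -> 'e'  (+1)
  7. substitute 'y' -> 'n'  (+1)
Edit distance = 5
Max length = max(7, 5) = 7
Similarity = 1 - 5/7
= 0.2857


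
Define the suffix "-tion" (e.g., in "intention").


Suffix: -tion
As in: intention -> intend + -tion, with a spelling change
Meaning = act or process


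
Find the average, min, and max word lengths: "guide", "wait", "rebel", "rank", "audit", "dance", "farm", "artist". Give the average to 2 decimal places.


Lengths: "guide"=5, "wait"=4, "rebel"=5, "rank"=4, "audit"=5, "dance"=5, "farm"=4, "artist"=6
Sum = 38, Count = 8
Average = 38/8 = 4.75
= avg=4.75, min=4, max=6


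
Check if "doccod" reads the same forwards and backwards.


Word: "doccod"
Reversed: "doccod"
Forward == Backward? doccod == doccod
Palindrome = Yes


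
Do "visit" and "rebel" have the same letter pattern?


Pattern of "visit": [0, 1, 2, 1, 3]
Pattern of "rebel": [0, 1, 2, 1, 3]
Patterns match
Same pattern = Yes


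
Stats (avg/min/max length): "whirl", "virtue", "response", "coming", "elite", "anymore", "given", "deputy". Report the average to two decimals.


Lengths: "whirl"=5, "virtue"=6, "response"=8, "coming"=6, "elite"=5, "anymore"=7, "given"=5, "deputy"=6
Sum = 48, Count = 8
Average = 48/8 = 6.00
= avg=6.00, min=5, max=8


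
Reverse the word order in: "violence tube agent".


Original: "violence tube agent"
Words (1..n): violence | tube | agent
Reversed (n..1): agent | tube | violence
Result = "agent tube violence"


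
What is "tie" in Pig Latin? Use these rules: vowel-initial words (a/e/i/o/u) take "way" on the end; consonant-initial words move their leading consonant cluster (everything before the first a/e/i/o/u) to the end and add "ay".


Word: "tie"
Starts with consonant(s) → move to end, add 'ay'
Consonant cluster: "t"
Pig Latin = "ietay"


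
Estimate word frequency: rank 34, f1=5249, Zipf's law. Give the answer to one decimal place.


Zipf's law: f(r) = f(1) / r
f(1) = 5249
f(34) = 5249 / 34
= 154.4 occurrences


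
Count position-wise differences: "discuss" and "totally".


Comparing character by character (same length = 7):
  Pos 0: 'd' vs 't' !=
  Pos 1: 'i' vs 'o' !=
  Pos 2: 's' vs 't' !=
  Pos 3: 'c' vs 'a' !=
  Pos 4: 'u' vs 'l' !=
  Pos 5: 's' vs 'l' !=
  Pos 6: 's' vs 'y' !=
Hamming distance = 7


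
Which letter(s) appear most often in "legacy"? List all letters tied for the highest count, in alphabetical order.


Word: "legacy"
Letter counts:
  'a': 1
  'c': 1
  'e': 1
  'g': 1
  'l': 1
  'y': 1
Maximum count = 1
Most frequent = 'a', 'c', 'e', 'g', 'l', 'y' (1 time each)


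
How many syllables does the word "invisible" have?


Word: "invisible"
Syllable breakdown: in · vis · i · ble
Counting: 4 parts
= 4 syllables


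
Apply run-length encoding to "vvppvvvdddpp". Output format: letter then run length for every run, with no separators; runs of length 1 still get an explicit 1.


String: "vvppvvvdddpp"
Scanning for consecutive runs:
  'v' x 2
  'p' x 2
  'v' x 3
  'd' x 3
  'p' x 2
RLE = "v2p2v3d3p2"


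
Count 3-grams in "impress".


Word: "impress" (length 7)
Number of 3-grams = length - 3 + 1 = 7 - 3 + 1
= 5


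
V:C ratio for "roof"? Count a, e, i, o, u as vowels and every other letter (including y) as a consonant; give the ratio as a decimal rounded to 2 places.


Word: "roof"
Vowels (a,e,i,o,u): 2
Consonants: 2
Ratio = 2/2
= 1.00


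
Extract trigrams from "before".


Word: "before" (length 6)
Number of trigrams = 6 - 3 + 1 = 4
  Position 0: "bef"
  Position 1: "efo"
  Position 2: "for"
  Position 3: "ore"
Trigrams = "bef", "efo", "for", "ore"


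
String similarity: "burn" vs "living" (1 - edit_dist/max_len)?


Word 1: "burn" (length 4)
Word 2: "living" (length 6)
One optimal edit sequence:
  1. insert 'l'  (+1)
  2. substitute 'b' -> 'i'  (+1)
  3. substitute 'u' -> 'v'  (+1)
  4. substitute 'r' -> 'i'  (+1)
  5. keep 'n'
  6. insert 'g'  (+1)
Edit distance = 5
Max length = max(4, 6) = 6
Similarity = 1 - 5/6
= 0.1667


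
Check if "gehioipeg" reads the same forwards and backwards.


Word: "gehioipeg"
Reversed: "gepioiheg"
Forward == Backward? gehioipeg != gepioiheg
Palindrome = No


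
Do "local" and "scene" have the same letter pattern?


Pattern of "local": [0, 1, 2, 3, 0]
Pattern of "scene": [0, 1, 2, 3, 2]
Patterns do not match
Same pattern = No


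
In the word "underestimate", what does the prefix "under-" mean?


Prefix: under-
Example: underestimate = under- + estimate
Meaning = insufficient


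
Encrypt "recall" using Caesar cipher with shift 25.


Word: "recall"
Shift: 25
Each letter → (letter + shift) mod 26:
  'r' (17) + 25 = 16 → 'q'
  'e' (4) + 25 = 3 → 'd'
  'c' (2) + 25 = 1 → 'b'
  'a' (0) + 25 = 25 → 'z'
  'l' (11) + 25 = 10 → 'k'
  'l' (11) + 25 = 10 → 'k'
Result = "qdbzkk"


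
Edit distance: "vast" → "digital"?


Word 1: "vast" (length 4)
Word 2: "digital" (length 7)
One optimal edit sequence (insert/delete/substitute each cost 1):
  1. insert 'd'  (+1)
  2. substitute 'v' -> 'i'  (+1)
  3. substitute 'a' -> 'g'  (+1)
  4. substitute 's' -> 'i'  (+1)
  5. keep 't'
  6. insert 'a'  (+1)
  7. insert 'l'  (+1)
Total edit operations: 6
Edit distance = 6


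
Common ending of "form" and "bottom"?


Word 1: "form"
Word 2: "bottom"
Comparing from end:
  Pos -1: 'm' == 'm'
  Pos -2: 'r' != 'o' (stop)
LCS = "m" (length 1)


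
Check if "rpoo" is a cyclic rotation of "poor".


Word: "poor", Candidate: "rpoo"
Method: check if candidate is substring of word+word
"poorpoor" contains "rpoo"? Yes
Is rotation = Yes


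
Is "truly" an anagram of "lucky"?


Word 1: "lucky" → sorted: ckluy
Word 2: "truly" → sorted: lrtuy
Same letters? ckluy != lrtuy
Anagram = No


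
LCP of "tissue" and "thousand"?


Word 1: "tissue"
Word 2: "thousand"
Comparing from start:
  Pos 0: 't' == 't'
  Pos 1: 'i' != 'h' (stop)
LCP = "t" (length 1)


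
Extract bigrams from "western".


Word: "western" (length 7)
Number of bigrams = 7 - 2 + 1 = 6
  Position 0: "we"
  Position 1: "es"
  Position 2: "st"
  Position 3: "te"
  Position 4: "er"
  Position 5: "rn"
Bigrams = "we", "es", "st", "te", "er", "rn"


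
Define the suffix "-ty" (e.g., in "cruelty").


Suffix: -ty
Example: cruelty = cruel + -ty
Meaning = quality of


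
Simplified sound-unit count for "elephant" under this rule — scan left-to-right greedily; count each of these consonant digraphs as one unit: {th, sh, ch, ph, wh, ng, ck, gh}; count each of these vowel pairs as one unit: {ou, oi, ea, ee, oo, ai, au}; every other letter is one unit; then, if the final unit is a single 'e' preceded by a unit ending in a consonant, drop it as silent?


Word: "elephant" (8 letters)
Left-to-right scan:
  [1] 'e' (letter)
  [2] 'l' (letter)
  [3] 'e' (letter)
  [4] 'ph' (digraph)
  [5] 'a' (letter)
  [6] 'n' (letter)
  [7] 't' (letter)
Units from scan: 7
Sound units = 7 units


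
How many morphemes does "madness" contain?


Word: "madness"
Morphemes: mad | -ness
Each morpheme carries meaning
= 2 morphemes


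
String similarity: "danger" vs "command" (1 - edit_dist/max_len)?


Word 1: "danger" (length 6)
Word 2: "command" (length 7)
One optimal edit sequence:
  1. insert 'c'  (+1)
  2. substitute 'd' -> 'o'  (+1)
  3. substitute 'a' -> 'm'  (+1)
  4. substitute 'n' -> 'm'  (+1)
  5. substitute 'g' -> 'a'  (+1)
  6. substitute 'e' -> 'n'  (+1)
  7. substitute 'r' -> 'd'  (+1)
Edit distance = 7
Max length = max(6, 7) = 7
Similarity = 1 - 7/7
= 0.0000


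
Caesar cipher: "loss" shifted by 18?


Word: "loss"
Shift: 18
Each letter → (letter + shift) mod 26:
  'l' (11) + 18 = 3 → 'd'
  'o' (14) + 18 = 6 → 'g'
  's' (18) + 18 = 10 → 'k'
  's' (18) + 18 = 10 → 'k'
Result = "dgkk"


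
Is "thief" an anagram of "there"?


Word 1: "there" → sorted: eehrt
Word 2: "thief" → sorted: efhit
Same letters? eehrt != efhit
Anagram = No


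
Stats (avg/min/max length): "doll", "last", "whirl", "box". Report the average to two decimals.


Lengths: "doll"=4, "last"=4, "whirl"=5, "box"=3
Sum = 16, Count = 4
Average = 16/4 = 4.00
= avg=4.00, min=3, max=5


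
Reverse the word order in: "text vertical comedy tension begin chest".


Original: "text vertical comedy tension begin chest"
Words (1..n): text | vertical | comedy | tension | begin | chest
Reversed (n..1): chest | begin | tension | comedy | vertical | text
Result = "chest begin tension comedy vertical text"


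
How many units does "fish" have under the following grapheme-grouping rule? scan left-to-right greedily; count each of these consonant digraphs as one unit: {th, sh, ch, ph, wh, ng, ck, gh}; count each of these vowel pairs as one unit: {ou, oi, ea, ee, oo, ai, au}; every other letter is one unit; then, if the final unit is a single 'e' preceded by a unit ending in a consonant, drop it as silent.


Word: "fish" (4 letters)
Left-to-right scan:
  (1) 'f' (letter)
  (2) 'i' (letter)
  (3) 'sh' (digraph)
Units from scan: 3
Sound units = 3 units


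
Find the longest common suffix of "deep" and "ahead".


Word 1: "deep"
Word 2: "ahead"
Comparing from end:
  Pos -1: 'p' != 'd' (stop)
LCS = "" (length 0)


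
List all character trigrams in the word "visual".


Word: "visual" (length 6)
Number of trigrams = 6 - 3 + 1 = 4
  Position 0: "vis"
  Position 1: "isu"
  Position 2: "sua"
  Position 3: "ual"
Trigrams = "vis", "isu", "sua", "ual"


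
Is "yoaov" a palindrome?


Word: "yoaov"
Reversed: "voaoy"
Forward == Backward? yoaov != voaoy
Palindrome = No


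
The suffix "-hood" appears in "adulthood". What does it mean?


Suffix: -hood
Example: adulthood (adult + -hood)
Meaning = state / condition


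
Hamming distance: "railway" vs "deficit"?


Comparing character by character (same length = 7):
  Pos 0: 'r' vs 'd' !=
  Pos 1: 'a' vs 'e' !=
  Pos 2: 'i' vs 'f' !=
  Pos 3: 'l' vs 'i' !=
  Pos 4: 'w' vs 'c' !=
  Pos 5: 'a' vs 'i' !=
  Pos 6: 'y' vs 't' !=
Hamming distance = 7


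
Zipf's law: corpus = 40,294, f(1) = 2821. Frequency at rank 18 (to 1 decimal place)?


Zipf's law: f(r) = f(1) / r
f(1) = 2821
f(18) = 2821 / 18
= 156.7 occurrences


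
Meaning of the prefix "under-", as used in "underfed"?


Prefix: under-
Example: underfed (under- + fed)
Meaning = insufficient


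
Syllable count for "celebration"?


Word: "celebration"
Syllable breakdown: cel | e | bra | tion
Counting: 4 parts
= 4 syllables


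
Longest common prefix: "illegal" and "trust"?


Word 1: "illegal"
Word 2: "trust"
Comparing from start:
  Pos 0: 'i' != 't' (stop)
LCP = "" (length 0)


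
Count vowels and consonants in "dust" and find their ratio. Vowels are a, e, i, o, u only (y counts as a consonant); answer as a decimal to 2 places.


Word: "dust"
Vowels (a,e,i,o,u): 1
Consonants: 3
Ratio = 1/3
= 0.33


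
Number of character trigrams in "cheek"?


Word: "cheek" (length 5)
Number of 3-grams = length - 3 + 1 = 5 - 3 + 1
= 3


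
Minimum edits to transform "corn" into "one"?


Word 1: "corn" (length 4)
Word 2: "one" (length 3)
One optimal edit sequence (insert/delete/substitute each cost 1):
  1. delete 'c'  (+1)
  2. keep 'o'
  3. substitute 'r' -> 'n'  (+1)
  4. substitute 'n' -> 'e'  (+1)
Total edit operations: 3
Edit distance = 3


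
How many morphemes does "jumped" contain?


Word: "jumped"
Morphemes: jump | -ed
Each morpheme carries meaning
= 2 morphemes


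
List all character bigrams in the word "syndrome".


Word: "syndrome" (length 8)
Number of bigrams = 8 - 2 + 1 = 7
  Position 0: "sy"
  Position 1: "yn"
  Position 2: "nd"
  Position 3: "dr"
  Position 4: "ro"
  Position 5: "om"
  Position 6: "me"
Bigrams = "sy", "yn", "nd", "dr", "ro", "om", "me"


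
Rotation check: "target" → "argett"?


Word: "target", Candidate: "argett"
Method: check if candidate is substring of word+word
"targettarget" contains "argett"? Yes
Is rotation = Yes


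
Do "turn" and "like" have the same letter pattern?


Pattern of "turn": [0, 1, 2, 3]
Pattern of "like": [0, 1, 2, 3]
Patterns match
Same pattern = Yes


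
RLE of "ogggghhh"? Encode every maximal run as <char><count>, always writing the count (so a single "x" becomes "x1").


String: "ogggghhh"
Scanning for consecutive runs:
  'o' x 1
  'g' x 4
  'h' x 3
RLE = "o1g4h3"


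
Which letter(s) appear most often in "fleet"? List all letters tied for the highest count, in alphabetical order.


Word: "fleet"
Letter counts:
  'e': 2
  'f': 1
  'l': 1
  't': 1
Maximum count = 2
Most frequent = 'e' (2 times each)


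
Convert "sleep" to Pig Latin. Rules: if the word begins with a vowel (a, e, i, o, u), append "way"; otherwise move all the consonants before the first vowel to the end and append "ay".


Word: "sleep"
Starts with consonant(s) → move to end, add 'ay'
Consonant cluster: "sl"
Pig Latin = "eepslay"


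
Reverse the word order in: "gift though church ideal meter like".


Original: "gift though church ideal meter like"
Words (1..n): gift | though | church | ideal | meter | like
Reversed (n..1): like | meter | ideal | church | though | gift
Result = "like meter ideal church though gift"


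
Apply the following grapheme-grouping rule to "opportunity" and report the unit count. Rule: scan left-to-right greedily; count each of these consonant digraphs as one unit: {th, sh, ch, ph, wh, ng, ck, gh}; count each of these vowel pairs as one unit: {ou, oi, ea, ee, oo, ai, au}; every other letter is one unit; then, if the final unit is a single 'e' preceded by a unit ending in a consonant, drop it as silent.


Word: "opportunity" (11 letters)
Left-to-right scan:
  [1] 'o' (letter)
  [2] 'p' (letter)
  [3] 'p' (letter)
  [4] 'o' (letter)
  [5] 'r' (letter)
  [6] 't' (letter)
  [7] 'u' (letter)
  [8] 'n' (letter)
  [9] 'i' (letter)
  [10] 't' (letter)
  [11] 'y' (letter)
Units from scan: 11
Sound units = 11 units


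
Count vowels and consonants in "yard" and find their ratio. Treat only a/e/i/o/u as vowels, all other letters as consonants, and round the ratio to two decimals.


Word: "yard"
Vowels (a,e,i,o,u): 1
Consonants: 3
Ratio = 1/3
= 0.33


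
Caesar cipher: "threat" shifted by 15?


Word: "threat"
Shift: 15
Each letter → (letter + shift) mod 26:
  't' (19) + 15 = 8 → 'i'
  'h' (7) + 15 = 22 → 'w'
  'r' (17) + 15 = 6 → 'g'
  'e' (4) + 15 = 19 → 't'
  'a' (0) + 15 = 15 → 'p'
  't' (19) + 15 = 8 → 'i'
Result = "iwgtpi"


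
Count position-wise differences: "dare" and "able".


Comparing character by character (same length = 4):
  Pos 0: 'd' vs 'a' !=
  Pos 1: 'a' vs 'b' !=
  Pos 2: 'r' vs 'l' !=
  Pos 3: 'e' vs 'e' =
Hamming distance = 3


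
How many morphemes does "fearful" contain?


Word: "fearful"
Morphemes: fear + -ful
Each morpheme carries meaning
= 2 morphemes


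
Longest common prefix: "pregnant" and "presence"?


Word 1: "pregnant"
Word 2: "presence"
Comparing from start:
  Pos 0: 'p' == 'p'
  Pos 1: 'r' == 'r'
  Pos 2: 'e' == 'e'
  Pos 3: 'g' != 's' (stop)
LCP = "pre" (length 3)


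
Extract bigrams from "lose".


Word: "lose" (length 4)
Number of bigrams = 4 - 2 + 1 = 3
  Position 0: "lo"
  Position 1: "os"
  Position 2: "se"
Bigrams = "lo", "os", "se"


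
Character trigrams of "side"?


Word: "side" (length 4)
Number of trigrams = 4 - 3 + 1 = 2
  Position 0: "sid"
  Position 1: "ide"
Trigrams = "sid", "ide"


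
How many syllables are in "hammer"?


Word: "hammer"
Syllable breakdown: ham · mer
Counting: 2 parts
= 2 syllables


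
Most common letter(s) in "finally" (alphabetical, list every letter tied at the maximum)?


Word: "finally"
Letter counts:
  'a': 1
  'f': 1
  'i': 1
  'l': 2
  'n': 1
  'y': 1
Maximum count = 2
Most frequent = 'l' (2 times each)


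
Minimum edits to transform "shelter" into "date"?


Word 1: "shelter" (length 7)
Word 2: "date" (length 4)
One optimal edit sequence (insert/delete/substitute each cost 1):
  1. delete 's'  (+1)
  2. delete 'h'  (+1)
  3. substitute 'e' -> 'd'  (+1)
  4. substitute 'l' -> 'a'  (+1)
  5. keep 't'
  6. keep 'e'
  7. delete 'r'  (+1)
Total edit operations: 5
Edit distance = 5


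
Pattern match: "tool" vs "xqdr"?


Pattern of "tool": [0, 1, 1, 2]
Pattern of "xqdr": [0, 1, 2, 3]
Patterns do not match
Same pattern = No


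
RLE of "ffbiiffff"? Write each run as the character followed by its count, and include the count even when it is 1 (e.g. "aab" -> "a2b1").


String: "ffbiiffff"
Scanning for consecutive runs:
  'f' x 2
  'b' x 1
  'i' x 2
  'f' x 4
RLE = "f2b1i2f4"


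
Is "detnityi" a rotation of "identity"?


Word: "identity", Candidate: "detnityi"
Method: check if candidate is substring of word+word
"identityidentity" contains "detnityi"? No
Is rotation = No


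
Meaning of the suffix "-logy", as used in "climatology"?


Suffix: -logy
Example: climatology (climate + -logy, with a spelling change)
Meaning = study of


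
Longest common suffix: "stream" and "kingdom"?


Word 1: "stream"
Word 2: "kingdom"
Comparing from end:
  Pos -1: 'm' == 'm'
  Pos -2: 'a' != 'o' (stop)
LCS = "m" (length 1)


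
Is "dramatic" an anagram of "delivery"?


Word 1: "delivery" → sorted: deeilrvy
Word 2: "dramatic" → sorted: aacdimrt
Same letters? deeilrvy != aacdimrt
Anagram = No


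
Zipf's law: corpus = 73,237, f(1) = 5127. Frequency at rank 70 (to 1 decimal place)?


Zipf's law: f(r) = f(1) / r
f(1) = 5127
f(70) = 5127 / 70
= 73.2 occurrences


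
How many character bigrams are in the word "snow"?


Word: "snow" (length 4)
Number of 2-grams = length - 2 + 1 = 4 - 2 + 1
= 3


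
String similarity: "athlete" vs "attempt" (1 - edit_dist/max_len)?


Word 1: "athlete" (length 7)
Word 2: "attempt" (length 7)
One optimal edit sequence:
  1. keep 'a'
  2. keep 't'
  3. substitute 'h' -> 't'  (+1)
  4. substitute 'l' -> 'e'  (+1)
  5. substitute 'e' -> 'm'  (+1)
  6. substitute 't' -> 'p'  (+1)
  7. substitute 'e' -> 't'  (+1)
Edit distance = 5
Max length = max(7, 7) = 7
Similarity = 1 - 5/7
= 0.2857


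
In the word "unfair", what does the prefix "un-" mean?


Prefix: un-
As in: unfair -> un- + fair
Meaning = not / reverse


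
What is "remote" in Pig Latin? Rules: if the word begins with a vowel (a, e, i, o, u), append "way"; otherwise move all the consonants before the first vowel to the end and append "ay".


Word: "remote"
Starts with consonant(s) → move to end, add 'ay'
Consonant cluster: "r"
Pig Latin = "emoteray"


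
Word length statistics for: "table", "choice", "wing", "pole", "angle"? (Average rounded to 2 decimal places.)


Lengths: "table"=5, "choice"=6, "wing"=4, "pole"=4, "angle"=5
Sum = 24, Count = 5
Average = 24/5 = 4.80
= avg=4.80, min=4, max=6


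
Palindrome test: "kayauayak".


Word: "kayauayak"
Reversed: "kayauayak"
Forward == Backward? kayauayak == kayauayak
Palindrome = Yes


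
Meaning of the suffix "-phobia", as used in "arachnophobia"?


Suffix: -phobia
Example: arachnophobia (arachno- + -phobia)
Meaning = fear of


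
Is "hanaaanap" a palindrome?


Word: "hanaaanap"
Reversed: "panaaanah"
Forward == Backward? hanaaanap != panaaanah
Palindrome = No


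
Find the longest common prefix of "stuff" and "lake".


Word 1: "stuff"
Word 2: "lake"
Comparing from start:
  Pos 0: 's' != 'l' (stop)
LCP = "" (length 0)


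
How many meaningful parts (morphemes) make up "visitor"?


Word: "visitor"
Morphemes: visit / -or
Each morpheme carries meaning
= 2 morphemes


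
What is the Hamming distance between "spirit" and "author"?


Comparing character by character (same length = 6):
  Pos 0: 's' vs 'a' !=
  Pos 1: 'p' vs 'u' !=
  Pos 2: 'i' vs 't' !=
  Pos 3: 'r' vs 'h' !=
  Pos 4: 'i' vs 'o' !=
  Pos 5: 't' vs 'r' !=
Hamming distance = 6


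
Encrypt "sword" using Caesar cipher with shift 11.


Word: "sword"
Shift: 11
Each letter → (letter + shift) mod 26:
  's' (18) + 11 = 3 → 'd'
  'w' (22) + 11 = 7 → 'h'
  'o' (14) + 11 = 25 → 'z'
  'r' (17) + 11 = 2 → 'c'
  'd' (3) + 11 = 14 → 'o'
Result = "dhzco"


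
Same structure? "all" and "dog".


Pattern of "all": [0, 1, 1]
Pattern of "dog": [0, 1, 2]
Patterns do not match
Same pattern = No


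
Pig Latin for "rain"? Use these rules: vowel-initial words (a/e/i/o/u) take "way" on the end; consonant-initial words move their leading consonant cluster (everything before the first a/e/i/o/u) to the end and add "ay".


Word: "rain"
Starts with consonant(s) → move to end, add 'ay'
Consonant cluster: "r"
Pig Latin = "ainray"


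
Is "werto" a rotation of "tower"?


Word: "tower", Candidate: "werto"
Method: check if candidate is substring of word+word
"towertower" contains "werto"? Yes
Is rotation = Yes


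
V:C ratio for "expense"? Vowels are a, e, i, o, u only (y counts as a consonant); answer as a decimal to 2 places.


Word: "expense"
Vowels (a,e,i,o,u): 3
Consonants: 4
Ratio = 3/4
= 0.75


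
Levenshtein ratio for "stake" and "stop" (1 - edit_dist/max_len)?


Word 1: "stake" (length 5)
Word 2: "stop" (length 4)
One optimal edit sequence:
  1. keep 's'
  2. keep 't'
  3. delete 'a'  (+1)
  4. substitute 'k' -> 'o'  (+1)
  5. substitute 'e' -> 'p'  (+1)
Edit distance = 3
Max length = max(5, 4) = 5
Similarity = 1 - 3/5
= 0.4000


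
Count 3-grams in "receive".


Word: "receive" (length 7)
Number of 3-grams = length - 3 + 1 = 7 - 3 + 1
= 5


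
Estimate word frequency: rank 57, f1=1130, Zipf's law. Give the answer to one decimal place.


Zipf's law: f(r) = f(1) / r
f(1) = 1130
f(57) = 1130 / 57
= 19.8 occurrences


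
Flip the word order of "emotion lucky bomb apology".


Original: "emotion lucky bomb apology"
Words (1..n): emotion | lucky | bomb | apology
Reversed (n..1): apology | bomb | lucky | emotion
Result = "apology bomb lucky emotion"


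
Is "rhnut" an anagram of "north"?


Word 1: "north" → sorted: hnort
Word 2: "rhnut" → sorted: hnrtu
Same letters? hnort != hnrtu
Anagram = No


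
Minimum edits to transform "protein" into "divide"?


Word 1: "protein" (length 7)
Word 2: "divide" (length 6)
One optimal edit sequence (insert/delete/substitute each cost 1):
  1. delete 'p'  (+1)
  2. substitute 'r' -> 'd'  (+1)
  3. substitute 'o' -> 'i'  (+1)
  4. substitute 't' -> 'v'  (+1)
  5. substitute 'e' -> 'i'  (+1)
  6. substitute 'i' -> 'd'  (+1)
  7. substitute 'n' -> 'e'  (+1)
Total edit operations: 7
Edit distance = 7


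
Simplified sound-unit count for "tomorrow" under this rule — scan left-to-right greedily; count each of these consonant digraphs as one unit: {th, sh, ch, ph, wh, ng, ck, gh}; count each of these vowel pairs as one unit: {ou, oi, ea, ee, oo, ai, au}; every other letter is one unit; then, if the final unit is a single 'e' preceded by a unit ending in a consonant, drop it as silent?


Word: "tomorrow" (8 letters)
Left-to-right scan:
  [1] 't' (letter)
  [2] 'o' (letter)
  [3] 'm' (letter)
  [4] 'o' (letter)
  [5] 'r' (letter)
  [6] 'r' (letter)
  [7] 'o' (letter)
  [8] 'w' (letter)
Units from scan: 8
Sound units = 8 units


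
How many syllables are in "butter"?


Word: "butter"
Syllable breakdown: but | ter
Counting: 2 parts
= 2 syllables


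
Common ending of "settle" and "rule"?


Word 1: "settle"
Word 2: "rule"
Comparing from end:
  Pos -1: 'e' == 'e'
  Pos -2: 'l' == 'l'
  Pos -3: 't' != 'u' (stop)
LCS = "le" (length 2)


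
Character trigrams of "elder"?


Word: "elder" (length 5)
Number of trigrams = 5 - 3 + 1 = 3
  Position 0: "eld"
  Position 1: "lde"
  Position 2: "der"
Trigrams = "eld", "lde", "der"


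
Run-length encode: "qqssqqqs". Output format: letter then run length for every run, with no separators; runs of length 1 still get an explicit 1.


String: "qqssqqqs"
Scanning for consecutive runs:
  'q' x 2
  's' x 2
  'q' x 3
  's' x 1
RLE = "q2s2q3s1"


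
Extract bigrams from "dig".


Word: "dig" (length 3)
Number of bigrams = 3 - 2 + 1 = 2
  Position 0: "di"
  Position 1: "ig"
Bigrams = "di", "ig"


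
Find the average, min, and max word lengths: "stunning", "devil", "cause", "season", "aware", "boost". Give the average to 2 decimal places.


Lengths: "stunning"=8, "devil"=5, "cause"=5, "season"=6, "aware"=5, "boost"=5
Sum = 34, Count = 6
Average = 34/6 = 5.67
= avg=5.67, min=5, max=8


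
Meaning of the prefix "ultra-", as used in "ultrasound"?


Prefix: ultra-
As in: ultrasound -> ultra- + sound
Meaning = beyond


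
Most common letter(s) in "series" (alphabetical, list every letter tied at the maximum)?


Word: "series"
Letter counts:
  'e': 2
  'i': 1
  'r': 1
  's': 2
Maximum count = 2
Most frequent = 'e', 's' (2 times each)


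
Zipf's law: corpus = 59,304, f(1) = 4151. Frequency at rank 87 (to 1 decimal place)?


Zipf's law: f(r) = f(1) / r
f(1) = 4151
f(87) = 4151 / 87
= 47.7 occurrences


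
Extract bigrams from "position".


Word: "position" (length 8)
Number of bigrams = 8 - 2 + 1 = 7
  Position 0: "po"
  Position 1: "os"
  Position 2: "si"
  Position 3: "it"
  Position 4: "ti"
  Position 5: "io"
  Position 6: "on"
Bigrams = "po", "os", "si", "it", "ti", "io", "on"


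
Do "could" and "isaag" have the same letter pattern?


Pattern of "could": [0, 1, 2, 3, 4]
Pattern of "isaag": [0, 1, 2, 2, 3]
Patterns do not match
Same pattern = No


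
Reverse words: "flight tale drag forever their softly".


Original: "flight tale drag forever their softly"
Words (1..n): flight | tale | drag | forever | their | softly
Reversed (n..1): softly | their | forever | drag | tale | flight
Result = "softly their forever drag tale flight"
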